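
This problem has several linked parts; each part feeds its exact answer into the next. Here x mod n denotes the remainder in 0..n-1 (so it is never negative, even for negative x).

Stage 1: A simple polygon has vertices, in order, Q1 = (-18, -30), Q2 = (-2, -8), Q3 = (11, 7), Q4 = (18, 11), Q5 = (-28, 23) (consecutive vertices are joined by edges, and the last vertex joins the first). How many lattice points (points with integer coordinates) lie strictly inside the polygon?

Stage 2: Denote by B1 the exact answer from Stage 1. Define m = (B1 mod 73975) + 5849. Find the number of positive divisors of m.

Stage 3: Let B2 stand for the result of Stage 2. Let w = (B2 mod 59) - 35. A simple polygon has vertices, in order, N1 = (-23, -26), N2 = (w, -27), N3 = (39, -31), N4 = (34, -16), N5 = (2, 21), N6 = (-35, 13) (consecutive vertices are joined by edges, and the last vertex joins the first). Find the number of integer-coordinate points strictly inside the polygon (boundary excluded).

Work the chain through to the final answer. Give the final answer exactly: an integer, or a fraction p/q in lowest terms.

2486

Stage 1: cross terms: (-18*-8 - -2*-30)=84, (-2*7 - 11*-8)=74, (11*11 - 18*7)=-5, (18*23 - -28*11)=722, (-28*-30 - -18*23)=1254; twice the area = |2129| = 2129; area = 2129/2; boundary points = 2 + 1 + 1 + 2 + 1 = 7; strictly interior points = area - boundary/2 + 1 = 1062; answer 1062
Stage 2: B1 = 1062; m = 6911; 6911 is prime, so its only divisors are 1 and 6911; count = 2; answer 2
Stage 3: B2 = 2; w = -33; cross terms: (-23*-27 - -33*-26)=-237, (-33*-31 - 39*-27)=2076, (39*-16 - 34*-31)=430, (34*21 - 2*-16)=746, (2*13 - -35*21)=761, (-35*-26 - -23*13)=1209; twice the area = |4985| = 4985; area = 4985/2; boundary points = 1 + 4 + 5 + 1 + 1 + 3 = 15; strictly interior points = area - boundary/2 + 1 = 2486; answer 2486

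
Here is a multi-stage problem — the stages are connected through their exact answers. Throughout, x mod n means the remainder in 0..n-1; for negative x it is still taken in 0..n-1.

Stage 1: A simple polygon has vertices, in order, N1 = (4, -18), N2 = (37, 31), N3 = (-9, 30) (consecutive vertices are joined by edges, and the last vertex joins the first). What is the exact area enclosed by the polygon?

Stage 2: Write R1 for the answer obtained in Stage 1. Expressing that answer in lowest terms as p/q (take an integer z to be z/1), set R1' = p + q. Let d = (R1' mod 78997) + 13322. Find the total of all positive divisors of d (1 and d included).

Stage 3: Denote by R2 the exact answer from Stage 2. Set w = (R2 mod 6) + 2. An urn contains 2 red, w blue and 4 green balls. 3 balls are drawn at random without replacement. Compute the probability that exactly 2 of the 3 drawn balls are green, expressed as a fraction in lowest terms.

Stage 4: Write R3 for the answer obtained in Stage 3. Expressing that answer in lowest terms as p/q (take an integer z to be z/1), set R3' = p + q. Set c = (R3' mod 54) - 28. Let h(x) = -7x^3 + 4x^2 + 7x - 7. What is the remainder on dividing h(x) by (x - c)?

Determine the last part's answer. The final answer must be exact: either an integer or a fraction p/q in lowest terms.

41987

Stage 1: cross terms: (4*31 - 37*-18)=790, (37*30 - -9*31)=1389, (-9*-18 - 4*30)=42; twice the area = |2221| = 2221; area = 2221/2; answer 2221/2
Stage 2: R1 = 2221/2; threaded value p + q = 2223; d = 15545; 15545 = 5 * 3109; sigma = (1 + 5) * (1 + 3109) = 6 * 3110 = 18660; answer 18660
Stage 3: R2 = 18660; w = 2; total draws C(8,3) = 56; favorable C(4,2)*C(4,1) = 24; P = 3/7; answer 3/7
Stage 4: R3 = 3/7; threaded value p + q = 10; c = -18; remainder = value at the root: -7*(-18)^3 + 4*(-18)^2 + 7*(-18)^1 - 7 = (40824) + (1296) + (-126) + (-7) = 41987; answer 41987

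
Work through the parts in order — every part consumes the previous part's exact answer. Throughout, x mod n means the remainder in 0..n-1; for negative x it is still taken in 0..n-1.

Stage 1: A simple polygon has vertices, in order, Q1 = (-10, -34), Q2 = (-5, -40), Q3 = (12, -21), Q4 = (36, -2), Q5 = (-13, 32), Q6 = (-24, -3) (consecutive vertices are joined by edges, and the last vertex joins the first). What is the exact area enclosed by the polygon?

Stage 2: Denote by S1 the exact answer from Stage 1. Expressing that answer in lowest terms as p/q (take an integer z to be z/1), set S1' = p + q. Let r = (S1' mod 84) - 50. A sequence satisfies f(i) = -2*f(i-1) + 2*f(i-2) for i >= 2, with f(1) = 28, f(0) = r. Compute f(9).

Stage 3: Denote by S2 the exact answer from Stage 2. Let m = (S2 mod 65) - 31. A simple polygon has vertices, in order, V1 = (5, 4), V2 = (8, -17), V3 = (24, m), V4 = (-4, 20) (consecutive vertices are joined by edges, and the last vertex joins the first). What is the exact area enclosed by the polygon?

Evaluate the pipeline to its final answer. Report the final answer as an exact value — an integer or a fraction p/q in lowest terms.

775/2

Stage 1: cross terms: (-10*-40 - -5*-34)=230, (-5*-21 - 12*-40)=585, (12*-2 - 36*-21)=732, (36*32 - -13*-2)=1126, (-13*-3 - -24*32)=807, (-24*-34 - -10*-3)=786; twice the area = |4266| = 4266; area = 2133; answer 2133
Stage 2: S1 = 2133; threaded value p + q = 2134; r = -16; f(2) = -2*(28) + 2*(-16) = -88; iterating: f(2)=-88, f(3)=232, f(4)=-640, f(5)=1744, f(6)=-4768, f(7)=13024, f(8)=-35584, f(9)=97216; answer 97216
Stage 3: S2 = 97216; m = 10; cross terms: (5*-17 - 8*4)=-117, (8*10 - 24*-17)=488, (24*20 - -4*10)=520, (-4*4 - 5*20)=-116; twice the area = |775| = 775; area = 775/2; answer 775/2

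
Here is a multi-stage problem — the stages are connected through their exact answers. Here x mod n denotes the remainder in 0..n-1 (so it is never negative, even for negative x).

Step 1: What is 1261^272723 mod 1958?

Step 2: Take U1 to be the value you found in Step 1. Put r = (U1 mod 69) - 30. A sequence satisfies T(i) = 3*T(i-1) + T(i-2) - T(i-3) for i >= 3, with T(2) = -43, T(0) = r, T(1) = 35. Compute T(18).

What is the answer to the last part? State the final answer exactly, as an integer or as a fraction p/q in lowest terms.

-5148222099

Step 1: squarings mod 1958: 1261^1=1261, 1261^2=225, 1261^4=1675, 1261^8=1769, 1261^16=477, 1261^32=401, 1261^64=245, 1261^128=1285, 1261^256=631, 1261^512=687, 1261^1024=91, 1261^2048=449, 1261^4096=1885, 1261^8192=1413, 1261^16384=1367, 1261^32768=757, 1261^65536=1313, 1261^131072=929, 1261^262144=1521; 1261^272723 = 1261^1 * 1261^2 * 1261^16 * 1261^64 * 1261^256 * 1261^2048 * 1261^8192 * 1261^262144 = 255 (mod 1958); answer 255
Step 2: U1 = 255; r = 18; T(3) = 3*(-43) + 1*(35) - 1*(18) = -112; iterating: T(3)=-112, T(4)=-414, T(5)=-1311, T(6)=-4235, T(7)=-13602, T(8)=-43730, T(9)=-140557, T(10)=-451799, T(11)=-1452224, T(12)=-4667914, T(13)=-15004167, T(14)=-48228191, T(15)=-155020826, T(16)=-498286502, T(17)=-1601652141, T(18)=-5148222099; answer -5148222099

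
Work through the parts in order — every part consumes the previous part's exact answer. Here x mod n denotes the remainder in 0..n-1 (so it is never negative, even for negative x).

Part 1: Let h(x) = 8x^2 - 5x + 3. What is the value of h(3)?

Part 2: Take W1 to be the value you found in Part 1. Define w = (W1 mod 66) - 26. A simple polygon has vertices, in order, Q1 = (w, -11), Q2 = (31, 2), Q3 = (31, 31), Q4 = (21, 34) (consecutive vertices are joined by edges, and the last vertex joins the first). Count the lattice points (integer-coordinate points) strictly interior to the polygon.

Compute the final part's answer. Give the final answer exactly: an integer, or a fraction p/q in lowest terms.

147

Part 1: 8*(3)^2 - 5*(3)^1 + 3 = (72) + (-15) + (3) = 60; answer 60
Part 2: W1 = 60; w = 34; cross terms: (34*2 - 31*-11)=409, (31*31 - 31*2)=899, (31*34 - 21*31)=403, (21*-11 - 34*34)=-1387; twice the area = |324| = 324; area = 162; boundary points = 1 + 29 + 1 + 1 = 32; strictly interior points = area - boundary/2 + 1 = 147; answer 147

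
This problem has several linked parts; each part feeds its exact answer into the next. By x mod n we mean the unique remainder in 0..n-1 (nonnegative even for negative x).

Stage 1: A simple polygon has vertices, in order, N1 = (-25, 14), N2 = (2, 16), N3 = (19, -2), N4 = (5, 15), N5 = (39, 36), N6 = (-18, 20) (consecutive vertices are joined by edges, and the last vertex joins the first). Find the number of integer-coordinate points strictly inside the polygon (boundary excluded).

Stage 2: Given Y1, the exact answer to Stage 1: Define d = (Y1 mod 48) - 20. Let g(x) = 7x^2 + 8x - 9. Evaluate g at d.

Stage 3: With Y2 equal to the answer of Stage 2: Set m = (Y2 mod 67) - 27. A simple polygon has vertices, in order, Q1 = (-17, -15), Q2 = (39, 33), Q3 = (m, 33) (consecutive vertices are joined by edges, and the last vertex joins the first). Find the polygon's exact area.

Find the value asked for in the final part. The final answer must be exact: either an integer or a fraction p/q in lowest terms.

Stage 1: cross terms: (-25*16 - 2*14)=-428, (2*-2 - 19*16)=-308, (19*15 - 5*-2)=295, (5*36 - 39*15)=-405, (39*20 - -18*36)=1428, (-18*14 - -25*20)=248; twice the area = |830| = 830; area = 415; boundary points = 1 + 1 + 1 + 1 + 1 + 1 = 6; strictly interior points = area - boundary/2 + 1 = 413; answer 413
Stage 2: Y1 = 413; d = 9; 7*(9)^2 + 8*(9)^1 - 9 = (567) + (72) + (-9) = 630; answer 630
Stage 3: Y2 = 630; m = 0; cross terms: (-17*33 - 39*-15)=24, (39*33 - 0*33)=1287, (0*-15 - -17*33)=561; twice the area = |1872| = 1872; area = 936; answer 936

936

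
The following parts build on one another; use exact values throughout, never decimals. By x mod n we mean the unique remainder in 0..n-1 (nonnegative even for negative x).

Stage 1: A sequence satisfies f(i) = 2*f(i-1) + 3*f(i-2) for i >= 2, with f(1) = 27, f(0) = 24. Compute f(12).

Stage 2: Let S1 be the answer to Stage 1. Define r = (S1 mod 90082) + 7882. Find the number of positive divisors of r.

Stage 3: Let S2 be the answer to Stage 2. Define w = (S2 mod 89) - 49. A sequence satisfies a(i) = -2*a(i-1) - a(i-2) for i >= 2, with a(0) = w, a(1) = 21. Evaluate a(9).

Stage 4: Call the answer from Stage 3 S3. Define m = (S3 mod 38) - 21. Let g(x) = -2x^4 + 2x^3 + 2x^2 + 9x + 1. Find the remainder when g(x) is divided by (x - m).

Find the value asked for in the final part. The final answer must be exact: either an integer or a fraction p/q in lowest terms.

-82053

Stage 1: f(2) = 2*(27) + 3*(24) = 126; iterating: f(2)=126, f(3)=333, f(4)=1044, f(5)=3087, f(6)=9306, f(7)=27873, f(8)=83664, f(9)=250947, f(10)=752886, f(11)=2258613, f(12)=6775884; answer 6775884
Stage 2: S1 = 6775884; r = 27616; 27616 = 2^5 * 863; number of divisors = (5+1) * (1+1) = 12; answer 12
Stage 3: S2 = 12; w = -37; a(2) = -2*(21) - 1*(-37) = -5; iterating: a(2)=-5, a(3)=-11, a(4)=27, a(5)=-43, a(6)=59, a(7)=-75, a(8)=91, a(9)=-107; answer -107
Stage 4: S3 = -107; m = -14; remainder = value at the root: -2*(-14)^4 + 2*(-14)^3 + 2*(-14)^2 + 9*(-14)^1 + 1 = (-76832) + (-5488) + (392) + (-126) + (1) = -82053; answer -82053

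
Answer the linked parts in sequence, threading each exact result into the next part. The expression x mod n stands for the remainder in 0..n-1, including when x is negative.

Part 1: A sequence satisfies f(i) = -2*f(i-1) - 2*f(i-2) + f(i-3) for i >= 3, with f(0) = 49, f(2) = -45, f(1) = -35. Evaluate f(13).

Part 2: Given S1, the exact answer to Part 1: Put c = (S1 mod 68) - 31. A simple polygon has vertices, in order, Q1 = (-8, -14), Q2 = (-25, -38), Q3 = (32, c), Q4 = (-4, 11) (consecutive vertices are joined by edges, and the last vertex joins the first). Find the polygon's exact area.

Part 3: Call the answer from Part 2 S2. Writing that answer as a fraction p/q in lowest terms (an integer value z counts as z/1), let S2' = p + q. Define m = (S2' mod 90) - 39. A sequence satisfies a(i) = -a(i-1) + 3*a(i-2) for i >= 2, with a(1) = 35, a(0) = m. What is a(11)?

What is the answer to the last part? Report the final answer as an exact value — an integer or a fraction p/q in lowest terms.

156491

Part 1: f(3) = -2*(-45) - 2*(-35) + 1*(49) = 209; iterating: f(3)=209, f(4)=-363, f(5)=263, f(6)=409, f(7)=-1707, f(8)=2859, f(9)=-1895, f(10)=-3635, f(11)=13919, f(12)=-22463, f(13)=13453; answer 13453
Part 2: S1 = 13453; c = 26; cross terms: (-8*-38 - -25*-14)=-46, (-25*26 - 32*-38)=566, (32*11 - -4*26)=456, (-4*-14 - -8*11)=144; twice the area = |1120| = 1120; area = 560; answer 560
Part 3: S2 = 560; threaded value p + q = 561; m = -18; a(2) = -1*(35) + 3*(-18) = -89; iterating: a(2)=-89, a(3)=194, a(4)=-461, a(5)=1043, a(6)=-2426, a(7)=5555, a(8)=-12833, a(9)=29498, a(10)=-67997, a(11)=156491; answer 156491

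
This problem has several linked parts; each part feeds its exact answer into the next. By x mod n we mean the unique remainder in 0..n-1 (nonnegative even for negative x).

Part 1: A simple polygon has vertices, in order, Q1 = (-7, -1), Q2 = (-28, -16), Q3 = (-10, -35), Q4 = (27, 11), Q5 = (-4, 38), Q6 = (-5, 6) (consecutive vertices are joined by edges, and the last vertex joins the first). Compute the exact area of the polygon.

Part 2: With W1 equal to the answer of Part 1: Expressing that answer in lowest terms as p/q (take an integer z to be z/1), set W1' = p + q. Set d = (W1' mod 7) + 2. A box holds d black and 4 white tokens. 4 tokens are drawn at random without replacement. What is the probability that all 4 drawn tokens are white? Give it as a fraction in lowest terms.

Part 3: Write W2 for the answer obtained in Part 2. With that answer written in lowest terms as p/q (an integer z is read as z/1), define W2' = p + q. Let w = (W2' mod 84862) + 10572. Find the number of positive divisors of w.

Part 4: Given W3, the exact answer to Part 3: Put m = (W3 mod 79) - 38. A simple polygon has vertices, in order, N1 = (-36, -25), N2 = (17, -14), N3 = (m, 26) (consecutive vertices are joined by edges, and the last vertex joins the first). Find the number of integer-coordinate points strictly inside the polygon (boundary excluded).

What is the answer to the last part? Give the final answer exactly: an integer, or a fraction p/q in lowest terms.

Part 1: cross terms: (-7*-16 - -28*-1)=84, (-28*-35 - -10*-16)=820, (-10*11 - 27*-35)=835, (27*38 - -4*11)=1070, (-4*6 - -5*38)=166, (-5*-1 - -7*6)=47; twice the area = |3022| = 3022; area = 1511; answer 1511
Part 2: W1 = 1511; threaded value p + q = 1512; d = 2; total draws C(6,4) = 15; favorable C(4,4) = 1; P = 1/15; answer 1/15
Part 3: W2 = 1/15; threaded value p + q = 16; w = 10588; 10588 = 2^2 * 2647; number of divisors = (2+1) * (1+1) = 6; answer 6
Part 4: W3 = 6; m = -32; cross terms: (-36*-14 - 17*-25)=929, (17*26 - -32*-14)=-6, (-32*-25 - -36*26)=1736; twice the area = |2659| = 2659; area = 2659/2; boundary points = 1 + 1 + 1 = 3; strictly interior points = area - boundary/2 + 1 = 1329; answer 1329

1329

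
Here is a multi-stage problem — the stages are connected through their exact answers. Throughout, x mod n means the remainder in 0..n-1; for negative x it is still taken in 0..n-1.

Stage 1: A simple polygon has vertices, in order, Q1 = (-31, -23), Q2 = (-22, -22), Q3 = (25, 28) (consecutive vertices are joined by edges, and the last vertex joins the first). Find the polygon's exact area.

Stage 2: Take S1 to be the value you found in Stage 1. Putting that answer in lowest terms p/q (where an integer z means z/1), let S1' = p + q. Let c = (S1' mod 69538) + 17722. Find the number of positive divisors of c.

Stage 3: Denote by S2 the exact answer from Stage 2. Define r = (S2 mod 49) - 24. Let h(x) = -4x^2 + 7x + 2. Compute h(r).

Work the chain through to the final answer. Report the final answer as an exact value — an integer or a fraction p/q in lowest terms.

Stage 1: cross terms: (-31*-22 - -22*-23)=176, (-22*28 - 25*-22)=-66, (25*-23 - -31*28)=293; twice the area = |403| = 403; area = 403/2; answer 403/2
Stage 2: S1 = 403/2; threaded value p + q = 405; c = 18127; 18127 is prime, so its only divisors are 1 and 18127; count = 2; answer 2
Stage 3: S2 = 2; r = -22; -4*(-22)^2 + 7*(-22)^1 + 2 = (-1936) + (-154) + (2) = -2088; answer -2088

-2088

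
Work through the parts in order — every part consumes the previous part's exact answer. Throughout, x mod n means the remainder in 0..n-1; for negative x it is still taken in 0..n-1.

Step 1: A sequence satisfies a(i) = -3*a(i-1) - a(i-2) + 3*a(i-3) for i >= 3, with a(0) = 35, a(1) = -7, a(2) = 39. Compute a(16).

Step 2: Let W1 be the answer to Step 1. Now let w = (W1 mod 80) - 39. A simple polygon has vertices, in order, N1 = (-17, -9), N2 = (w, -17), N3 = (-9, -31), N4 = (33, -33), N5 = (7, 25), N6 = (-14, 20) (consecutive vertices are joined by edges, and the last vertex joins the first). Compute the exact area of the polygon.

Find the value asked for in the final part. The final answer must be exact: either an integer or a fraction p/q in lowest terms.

1954

Step 1: a(3) = -3*(39) - 1*(-7) + 3*(35) = -5; iterating: a(3)=-5, a(4)=-45, a(5)=257, a(6)=-741, a(7)=1831, a(8)=-3981, a(9)=7889, a(10)=-14193, a(11)=22747, a(12)=-30381, a(13)=25817, a(14)=21171, a(15)=-180473, a(16)=597699; answer 597699
Step 2: W1 = 597699; w = -20; cross terms: (-17*-17 - -20*-9)=109, (-20*-31 - -9*-17)=467, (-9*-33 - 33*-31)=1320, (33*25 - 7*-33)=1056, (7*20 - -14*25)=490, (-14*-9 - -17*20)=466; twice the area = |3908| = 3908; area = 1954; answer 1954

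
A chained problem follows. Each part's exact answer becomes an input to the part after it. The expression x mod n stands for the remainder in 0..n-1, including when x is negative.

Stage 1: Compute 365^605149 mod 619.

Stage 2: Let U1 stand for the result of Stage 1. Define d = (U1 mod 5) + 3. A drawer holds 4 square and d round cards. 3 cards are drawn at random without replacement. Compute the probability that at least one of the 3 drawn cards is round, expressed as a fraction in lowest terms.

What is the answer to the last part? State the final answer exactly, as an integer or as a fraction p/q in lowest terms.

Stage 1: squarings mod 619: 365^1=365, 365^2=140, 365^4=411, 365^8=553, 365^16=23, 365^32=529, 365^64=53, 365^128=333, 365^256=88, 365^512=316, 365^1024=197, 365^2048=431, 365^4096=61, 365^8192=7, 365^16384=49, 365^32768=544, 365^65536=54, 365^131072=440, 365^262144=472, 365^524288=563; 365^605149 = 365^1 * 365^4 * 365^8 * 365^16 * 365^64 * 365^128 * 365^256 * 365^512 * 365^2048 * 365^4096 * 365^8192 * 365^65536 * 365^524288 = 6 (mod 619); answer 6
Stage 2: U1 = 6; d = 4; total draws C(8,3) = 56; complement C(4,3) = 4; favorable 56 - 4 = 52; P = 13/14; answer 13/14

13/14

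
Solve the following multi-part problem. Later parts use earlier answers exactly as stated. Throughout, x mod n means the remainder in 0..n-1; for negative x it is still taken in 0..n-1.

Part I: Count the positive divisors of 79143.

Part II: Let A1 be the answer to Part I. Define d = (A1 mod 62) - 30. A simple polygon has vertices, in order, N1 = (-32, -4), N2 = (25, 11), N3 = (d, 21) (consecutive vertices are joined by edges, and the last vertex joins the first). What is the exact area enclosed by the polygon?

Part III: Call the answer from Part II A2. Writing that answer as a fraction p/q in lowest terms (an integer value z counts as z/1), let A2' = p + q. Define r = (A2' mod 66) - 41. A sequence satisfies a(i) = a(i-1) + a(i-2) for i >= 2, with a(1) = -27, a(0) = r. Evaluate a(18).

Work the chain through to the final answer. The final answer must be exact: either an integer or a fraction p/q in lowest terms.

Part I: 79143 = 3 * 23 * 31 * 37; number of divisors = (1+1) * (1+1) * (1+1) * (1+1) = 16; answer 16
Part II: A1 = 16; d = -14; cross terms: (-32*11 - 25*-4)=-252, (25*21 - -14*11)=679, (-14*-4 - -32*21)=728; twice the area = |1155| = 1155; area = 1155/2; answer 1155/2
Part III: A2 = 1155/2; threaded value p + q = 1157; r = -6; a(2) = 1*(-27) + 1*(-6) = -33; iterating: a(2)=-33, a(3)=-60, a(4)=-93, a(5)=-153, a(6)=-246, a(7)=-399, a(8)=-645, a(9)=-1044, a(10)=-1689, a(11)=-2733, a(12)=-4422, a(13)=-7155, a(14)=-11577, a(15)=-18732, a(16)=-30309, a(17)=-49041, a(18)=-79350; answer -79350

-79350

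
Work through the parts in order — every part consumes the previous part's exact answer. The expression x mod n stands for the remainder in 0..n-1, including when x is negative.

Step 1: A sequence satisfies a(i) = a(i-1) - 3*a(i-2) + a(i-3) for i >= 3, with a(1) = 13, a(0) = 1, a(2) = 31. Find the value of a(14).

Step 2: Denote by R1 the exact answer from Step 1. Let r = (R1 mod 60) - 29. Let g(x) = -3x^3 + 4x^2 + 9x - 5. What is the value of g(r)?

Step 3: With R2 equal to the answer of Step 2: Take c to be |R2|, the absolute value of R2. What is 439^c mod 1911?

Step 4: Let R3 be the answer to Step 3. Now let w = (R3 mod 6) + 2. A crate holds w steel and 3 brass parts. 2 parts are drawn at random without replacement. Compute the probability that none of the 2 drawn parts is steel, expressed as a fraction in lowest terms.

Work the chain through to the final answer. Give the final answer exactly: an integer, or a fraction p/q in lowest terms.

Step 1: a(3) = 1*(31) - 3*(13) + 1*(1) = -7; iterating: a(3)=-7, a(4)=-87, a(5)=-35, a(6)=219, a(7)=237, a(8)=-455, a(9)=-947, a(10)=655, a(11)=3041, a(12)=129, a(13)=-8339, a(14)=-5685; answer -5685
Step 2: R1 = -5685; r = -14; -3*(-14)^3 + 4*(-14)^2 + 9*(-14)^1 - 5 = (8232) + (784) + (-126) + (-5) = 8885; answer 8885
Step 3: R2 = 8885; c = 8885; squarings mod 1911: 439^1=439, 439^2=1621, 439^4=16, 439^8=256, 439^16=562, 439^32=529, 439^64=835, 439^128=1621, 439^256=16, 439^512=256, 439^1024=562, 439^2048=529, 439^4096=835, 439^8192=1621; 439^8885 = 439^1 * 439^4 * 439^16 * 439^32 * 439^128 * 439^512 * 439^8192 = 1564 (mod 1911); answer 1564
Step 4: R3 = 1564; w = 6; total draws C(9,2) = 36; favorable C(3,2) = 3; P = 1/12; answer 1/12

1/12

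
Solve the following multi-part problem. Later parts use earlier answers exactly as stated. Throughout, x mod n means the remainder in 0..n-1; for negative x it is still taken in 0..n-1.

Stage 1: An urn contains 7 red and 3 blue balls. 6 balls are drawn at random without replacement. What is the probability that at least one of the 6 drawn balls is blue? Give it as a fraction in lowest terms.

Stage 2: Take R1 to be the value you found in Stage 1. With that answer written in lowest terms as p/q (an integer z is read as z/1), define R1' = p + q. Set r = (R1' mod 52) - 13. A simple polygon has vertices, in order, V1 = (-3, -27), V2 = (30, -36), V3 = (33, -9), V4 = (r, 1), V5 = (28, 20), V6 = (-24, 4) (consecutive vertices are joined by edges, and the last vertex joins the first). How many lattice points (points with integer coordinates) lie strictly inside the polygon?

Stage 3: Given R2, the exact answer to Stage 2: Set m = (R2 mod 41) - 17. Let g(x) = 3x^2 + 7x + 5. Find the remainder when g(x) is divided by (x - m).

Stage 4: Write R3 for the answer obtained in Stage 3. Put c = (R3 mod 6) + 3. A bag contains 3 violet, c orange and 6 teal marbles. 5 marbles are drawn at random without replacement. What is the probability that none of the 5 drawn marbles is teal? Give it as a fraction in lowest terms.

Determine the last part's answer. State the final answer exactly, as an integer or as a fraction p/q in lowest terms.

7/429

Stage 1: total draws C(10,6) = 210; complement C(7,6) = 7; favorable 210 - 7 = 203; P = 29/30; answer 29/30
Stage 2: R1 = 29/30; threaded value p + q = 59; r = -6; cross terms: (-3*-36 - 30*-27)=918, (30*-9 - 33*-36)=918, (33*1 - -6*-9)=-21, (-6*20 - 28*1)=-148, (28*4 - -24*20)=592, (-24*-27 - -3*4)=660; twice the area = |2919| = 2919; area = 2919/2; boundary points = 3 + 3 + 1 + 1 + 4 + 1 = 13; strictly interior points = area - boundary/2 + 1 = 1454; answer 1454
Stage 3: R2 = 1454; m = 2; remainder = value at the root: 3*(2)^2 + 7*(2)^1 + 5 = (12) + (14) + (5) = 31; answer 31
Stage 4: R3 = 31; c = 4; total draws C(13,5) = 1287; favorable C(7,5) = 21; P = 7/429; answer 7/429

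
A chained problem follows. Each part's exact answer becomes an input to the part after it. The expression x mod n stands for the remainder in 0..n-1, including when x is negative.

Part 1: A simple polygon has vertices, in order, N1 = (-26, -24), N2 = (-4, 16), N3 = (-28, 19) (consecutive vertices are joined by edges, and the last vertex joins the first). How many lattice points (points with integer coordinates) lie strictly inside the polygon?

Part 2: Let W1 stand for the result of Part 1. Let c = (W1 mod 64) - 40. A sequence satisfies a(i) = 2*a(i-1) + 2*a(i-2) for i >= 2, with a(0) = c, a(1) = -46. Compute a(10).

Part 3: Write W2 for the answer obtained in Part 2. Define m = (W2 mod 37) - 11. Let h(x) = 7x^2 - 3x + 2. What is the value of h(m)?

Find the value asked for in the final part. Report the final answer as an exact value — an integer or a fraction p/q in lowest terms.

1146

Part 1: cross terms: (-26*16 - -4*-24)=-512, (-4*19 - -28*16)=372, (-28*-24 - -26*19)=1166; twice the area = |1026| = 1026; area = 513; boundary points = 2 + 3 + 1 = 6; strictly interior points = area - boundary/2 + 1 = 511; answer 511
Part 2: W1 = 511; c = 23; a(2) = 2*(-46) + 2*(23) = -46; iterating: a(2)=-46, a(3)=-184, a(4)=-460, a(5)=-1288, a(6)=-3496, a(7)=-9568, a(8)=-26128, a(9)=-71392, a(10)=-195040; answer -195040
Part 3: W2 = -195040; m = 13; 7*(13)^2 - 3*(13)^1 + 2 = (1183) + (-39) + (2) = 1146; answer 1146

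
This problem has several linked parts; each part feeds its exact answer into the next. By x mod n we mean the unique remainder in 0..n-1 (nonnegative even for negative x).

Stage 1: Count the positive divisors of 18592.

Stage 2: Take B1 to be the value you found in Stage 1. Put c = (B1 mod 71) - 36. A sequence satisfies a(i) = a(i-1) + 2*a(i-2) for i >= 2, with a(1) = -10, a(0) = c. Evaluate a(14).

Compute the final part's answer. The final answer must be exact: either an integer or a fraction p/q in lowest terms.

Stage 1: 18592 = 2^5 * 7 * 83; number of divisors = (5+1) * (1+1) * (1+1) = 24; answer 24
Stage 2: B1 = 24; c = -12; a(2) = 1*(-10) + 2*(-12) = -34; iterating: a(2)=-34, a(3)=-54, a(4)=-122, a(5)=-230, a(6)=-474, a(7)=-934, a(8)=-1882, a(9)=-3750, a(10)=-7514, a(11)=-15014, a(12)=-30042, a(13)=-60070, a(14)=-120154; answer -120154

-120154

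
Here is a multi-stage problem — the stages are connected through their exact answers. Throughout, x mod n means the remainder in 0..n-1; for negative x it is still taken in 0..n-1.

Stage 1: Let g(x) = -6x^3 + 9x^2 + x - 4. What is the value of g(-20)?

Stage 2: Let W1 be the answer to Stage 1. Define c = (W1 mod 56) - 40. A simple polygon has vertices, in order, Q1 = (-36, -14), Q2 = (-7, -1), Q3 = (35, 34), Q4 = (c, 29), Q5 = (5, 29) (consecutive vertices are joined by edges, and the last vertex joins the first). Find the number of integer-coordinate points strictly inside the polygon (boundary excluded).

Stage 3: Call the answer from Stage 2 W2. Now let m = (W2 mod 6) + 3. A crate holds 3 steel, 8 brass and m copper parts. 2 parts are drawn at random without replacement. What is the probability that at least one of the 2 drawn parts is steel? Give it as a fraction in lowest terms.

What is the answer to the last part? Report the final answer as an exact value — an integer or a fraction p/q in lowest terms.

Stage 1: -6*(-20)^3 + 9*(-20)^2 + 1*(-20)^1 - 4 = (48000) + (3600) + (-20) + (-4) = 51576; answer 51576
Stage 2: W1 = 51576; c = -40; cross terms: (-36*-1 - -7*-14)=-62, (-7*34 - 35*-1)=-203, (35*29 - -40*34)=2375, (-40*29 - 5*29)=-1305, (5*-14 - -36*29)=974; twice the area = |1779| = 1779; area = 1779/2; boundary points = 1 + 7 + 5 + 45 + 1 = 59; strictly interior points = area - boundary/2 + 1 = 861; answer 861
Stage 3: W2 = 861; m = 6; total draws C(17,2) = 136; complement C(14,2) = 91; favorable 136 - 91 = 45; P = 45/136; answer 45/136

45/136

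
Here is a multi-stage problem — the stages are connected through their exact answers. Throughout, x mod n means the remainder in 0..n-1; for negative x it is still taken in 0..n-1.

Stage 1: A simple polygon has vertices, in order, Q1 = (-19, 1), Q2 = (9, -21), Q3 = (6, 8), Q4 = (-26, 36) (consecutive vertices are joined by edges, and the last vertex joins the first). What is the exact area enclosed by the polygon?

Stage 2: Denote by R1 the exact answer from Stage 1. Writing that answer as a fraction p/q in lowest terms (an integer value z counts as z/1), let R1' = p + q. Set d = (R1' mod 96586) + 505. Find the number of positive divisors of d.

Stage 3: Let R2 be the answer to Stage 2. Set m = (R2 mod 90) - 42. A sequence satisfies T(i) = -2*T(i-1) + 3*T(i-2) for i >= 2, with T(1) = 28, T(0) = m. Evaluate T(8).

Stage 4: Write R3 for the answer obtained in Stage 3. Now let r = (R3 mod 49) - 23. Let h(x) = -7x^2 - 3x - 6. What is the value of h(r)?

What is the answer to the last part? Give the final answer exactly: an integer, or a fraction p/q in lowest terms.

Stage 1: cross terms: (-19*-21 - 9*1)=390, (9*8 - 6*-21)=198, (6*36 - -26*8)=424, (-26*1 - -19*36)=658; twice the area = |1670| = 1670; area = 835; answer 835
Stage 2: R1 = 835; threaded value p + q = 836; d = 1341; 1341 = 3^2 * 149; number of divisors = (2+1) * (1+1) = 6; answer 6
Stage 3: R2 = 6; m = -36; T(2) = -2*(28) + 3*(-36) = -164; iterating: T(2)=-164, T(3)=412, T(4)=-1316, T(5)=3868, T(6)=-11684, T(7)=34972, T(8)=-104996; answer -104996
Stage 4: R3 = -104996; r = -12; -7*(-12)^2 - 3*(-12)^1 - 6 = (-1008) + (36) + (-6) = -978; answer -978

-978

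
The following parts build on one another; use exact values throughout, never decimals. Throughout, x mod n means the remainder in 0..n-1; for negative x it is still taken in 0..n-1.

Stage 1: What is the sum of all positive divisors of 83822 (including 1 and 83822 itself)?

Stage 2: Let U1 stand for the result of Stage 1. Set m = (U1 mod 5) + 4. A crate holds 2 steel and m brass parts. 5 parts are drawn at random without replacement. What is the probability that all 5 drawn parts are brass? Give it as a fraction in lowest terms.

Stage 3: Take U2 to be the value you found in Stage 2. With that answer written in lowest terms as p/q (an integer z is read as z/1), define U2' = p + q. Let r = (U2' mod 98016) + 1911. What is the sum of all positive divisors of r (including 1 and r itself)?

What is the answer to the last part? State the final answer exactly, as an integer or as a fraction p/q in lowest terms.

Stage 1: 83822 = 2 * 41911; sigma = (1 + 2) * (1 + 41911) = 3 * 41912 = 125736; answer 125736
Stage 2: U1 = 125736; m = 5; total draws C(7,5) = 21; favorable C(5,5) = 1; P = 1/21; answer 1/21
Stage 3: U2 = 1/21; threaded value p + q = 22; r = 1933; 1933 is prime, so its only divisors are 1 and 1933; sigma = 1 + 1933 = 1934; answer 1934

1934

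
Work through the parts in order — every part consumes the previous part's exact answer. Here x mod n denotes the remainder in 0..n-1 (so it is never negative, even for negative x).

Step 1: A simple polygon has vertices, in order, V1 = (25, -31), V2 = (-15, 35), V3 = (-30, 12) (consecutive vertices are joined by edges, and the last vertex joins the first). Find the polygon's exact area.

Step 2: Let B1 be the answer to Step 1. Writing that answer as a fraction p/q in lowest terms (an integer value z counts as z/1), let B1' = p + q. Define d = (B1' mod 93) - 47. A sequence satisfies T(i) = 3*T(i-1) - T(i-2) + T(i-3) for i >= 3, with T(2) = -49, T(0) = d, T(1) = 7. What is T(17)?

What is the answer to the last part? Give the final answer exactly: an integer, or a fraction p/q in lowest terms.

-260894249

Step 1: cross terms: (25*35 - -15*-31)=410, (-15*12 - -30*35)=870, (-30*-31 - 25*12)=630; twice the area = |1910| = 1910; area = 955; answer 955
Step 2: B1 = 955; threaded value p + q = 956; d = -21; T(3) = 3*(-49) - 1*(7) + 1*(-21) = -175; iterating: T(3)=-175, T(4)=-469, T(5)=-1281, T(6)=-3549, T(7)=-9835, T(8)=-27237, T(9)=-75425, T(10)=-208873, T(11)=-578431, T(12)=-1601845, T(13)=-4435977, T(14)=-12284517, T(15)=-34019419, T(16)=-94209717, T(17)=-260894249; answer -260894249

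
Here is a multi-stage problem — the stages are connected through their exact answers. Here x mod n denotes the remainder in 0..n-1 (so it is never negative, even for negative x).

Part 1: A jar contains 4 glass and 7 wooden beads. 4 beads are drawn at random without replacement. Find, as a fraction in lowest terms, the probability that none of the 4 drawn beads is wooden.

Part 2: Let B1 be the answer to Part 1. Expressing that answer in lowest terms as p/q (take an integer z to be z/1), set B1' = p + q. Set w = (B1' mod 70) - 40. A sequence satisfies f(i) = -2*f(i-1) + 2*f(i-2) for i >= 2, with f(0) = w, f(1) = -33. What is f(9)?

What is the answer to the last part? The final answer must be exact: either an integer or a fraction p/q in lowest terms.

-100496

Part 1: total draws C(11,4) = 330; favorable C(4,4) = 1; P = 1/330; answer 1/330
Part 2: B1 = 1/330; threaded value p + q = 331; w = 11; f(2) = -2*(-33) + 2*(11) = 88; iterating: f(2)=88, f(3)=-242, f(4)=660, f(5)=-1804, f(6)=4928, f(7)=-13464, f(8)=36784, f(9)=-100496; answer -100496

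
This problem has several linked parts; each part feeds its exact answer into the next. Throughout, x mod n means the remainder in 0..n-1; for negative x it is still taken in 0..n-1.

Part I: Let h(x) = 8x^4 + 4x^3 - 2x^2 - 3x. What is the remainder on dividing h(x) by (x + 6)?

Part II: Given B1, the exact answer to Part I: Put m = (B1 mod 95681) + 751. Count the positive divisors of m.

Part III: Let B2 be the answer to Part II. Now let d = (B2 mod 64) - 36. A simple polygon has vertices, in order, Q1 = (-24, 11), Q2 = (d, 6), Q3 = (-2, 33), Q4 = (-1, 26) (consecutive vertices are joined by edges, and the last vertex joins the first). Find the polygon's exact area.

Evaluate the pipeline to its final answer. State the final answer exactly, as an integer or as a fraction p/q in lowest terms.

Part I: remainder = value at the root: 8*(-6)^4 + 4*(-6)^3 - 2*(-6)^2 - 3*(-6)^1 = (10368) + (-864) + (-72) + (18) = 9450; answer 9450
Part II: B1 = 9450; m = 10201; 10201 = 101^2; number of divisors = (2+1) = 3; answer 3
Part III: B2 = 3; d = -33; cross terms: (-24*6 - -33*11)=219, (-33*33 - -2*6)=-1077, (-2*26 - -1*33)=-19, (-1*11 - -24*26)=613; twice the area = |-264| = 264; area = 132; answer 132

132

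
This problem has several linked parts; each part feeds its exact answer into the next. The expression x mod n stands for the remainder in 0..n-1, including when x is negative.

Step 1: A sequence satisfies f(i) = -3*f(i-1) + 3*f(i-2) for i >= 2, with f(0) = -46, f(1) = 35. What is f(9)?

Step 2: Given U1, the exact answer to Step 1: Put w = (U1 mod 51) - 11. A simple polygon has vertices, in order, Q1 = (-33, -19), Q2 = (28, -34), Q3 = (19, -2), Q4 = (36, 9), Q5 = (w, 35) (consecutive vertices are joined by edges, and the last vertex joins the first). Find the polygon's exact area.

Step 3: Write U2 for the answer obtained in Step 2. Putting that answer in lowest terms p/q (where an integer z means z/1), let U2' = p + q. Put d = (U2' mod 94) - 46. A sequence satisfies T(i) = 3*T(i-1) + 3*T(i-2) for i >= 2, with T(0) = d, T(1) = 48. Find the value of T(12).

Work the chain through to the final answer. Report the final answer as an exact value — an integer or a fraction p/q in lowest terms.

153294120

Step 1: f(2) = -3*(35) + 3*(-46) = -243; iterating: f(2)=-243, f(3)=834, f(4)=-3231, f(5)=12195, f(6)=-46278, f(7)=175419, f(8)=-665091, f(9)=2521530; answer 2521530
Step 2: U1 = 2521530; w = 28; cross terms: (-33*-34 - 28*-19)=1654, (28*-2 - 19*-34)=590, (19*9 - 36*-2)=243, (36*35 - 28*9)=1008, (28*-19 - -33*35)=623; twice the area = |4118| = 4118; area = 2059; answer 2059
Step 3: U2 = 2059; threaded value p + q = 2060; d = 40; T(2) = 3*(48) + 3*(40) = 264; iterating: T(2)=264, T(3)=936, T(4)=3600, T(5)=13608, T(6)=51624, T(7)=195696, T(8)=741960, T(9)=2812968, T(10)=10664784, T(11)=40433256, T(12)=153294120; answer 153294120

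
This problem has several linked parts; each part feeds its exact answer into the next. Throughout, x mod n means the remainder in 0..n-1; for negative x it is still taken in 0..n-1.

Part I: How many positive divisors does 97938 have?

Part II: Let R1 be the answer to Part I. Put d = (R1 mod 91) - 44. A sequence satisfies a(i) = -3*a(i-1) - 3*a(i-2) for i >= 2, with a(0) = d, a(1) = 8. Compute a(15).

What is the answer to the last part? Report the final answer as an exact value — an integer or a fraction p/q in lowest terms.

Part I: 97938 = 2 * 3^2 * 5441; number of divisors = (1+1) * (2+1) * (1+1) = 12; answer 12
Part II: R1 = 12; d = -32; a(2) = -3*(8) - 3*(-32) = 72; iterating: a(2)=72, a(3)=-240, a(4)=504, a(5)=-792, a(6)=864, a(7)=-216, a(8)=-1944, a(9)=6480, a(10)=-13608, a(11)=21384, a(12)=-23328, a(13)=5832, a(14)=52488, a(15)=-174960; answer -174960

-174960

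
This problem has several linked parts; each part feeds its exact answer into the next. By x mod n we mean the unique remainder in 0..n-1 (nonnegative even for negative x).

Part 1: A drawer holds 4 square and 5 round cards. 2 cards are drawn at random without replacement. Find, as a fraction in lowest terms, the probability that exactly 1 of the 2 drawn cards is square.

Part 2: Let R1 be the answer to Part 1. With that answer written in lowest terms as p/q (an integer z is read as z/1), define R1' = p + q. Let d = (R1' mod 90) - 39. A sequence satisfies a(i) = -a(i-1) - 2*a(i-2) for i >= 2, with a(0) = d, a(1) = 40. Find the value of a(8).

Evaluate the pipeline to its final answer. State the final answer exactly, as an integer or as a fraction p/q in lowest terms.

Part 1: total draws C(9,2) = 36; favorable C(4,1)*C(5,1) = 20; P = 5/9; answer 5/9
Part 2: R1 = 5/9; threaded value p + q = 14; d = -25; a(2) = -1*(40) - 2*(-25) = 10; iterating: a(2)=10, a(3)=-90, a(4)=70, a(5)=110, a(6)=-250, a(7)=30, a(8)=470; answer 470

470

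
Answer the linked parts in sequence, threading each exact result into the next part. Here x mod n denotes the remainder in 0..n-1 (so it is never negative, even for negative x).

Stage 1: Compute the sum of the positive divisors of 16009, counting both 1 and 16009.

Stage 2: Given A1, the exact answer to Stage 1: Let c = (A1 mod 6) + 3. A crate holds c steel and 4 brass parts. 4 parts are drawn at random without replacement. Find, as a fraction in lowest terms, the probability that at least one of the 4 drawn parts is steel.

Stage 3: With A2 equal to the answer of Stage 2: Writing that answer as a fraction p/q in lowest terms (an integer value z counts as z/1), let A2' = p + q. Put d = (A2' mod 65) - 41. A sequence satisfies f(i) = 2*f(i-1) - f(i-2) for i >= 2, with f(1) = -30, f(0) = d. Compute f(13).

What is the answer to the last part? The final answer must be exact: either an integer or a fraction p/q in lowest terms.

Stage 1: 16009 = 7 * 2287; sigma = (1 + 7) * (1 + 2287) = 8 * 2288 = 18304; answer 18304
Stage 2: A1 = 18304; c = 7; total draws C(11,4) = 330; complement C(4,4) = 1; favorable 330 - 1 = 329; P = 329/330; answer 329/330
Stage 3: A2 = 329/330; threaded value p + q = 659; d = -32; f(2) = 2*(-30) - 1*(-32) = -28; iterating: f(2)=-28, f(3)=-26, f(4)=-24, f(5)=-22, f(6)=-20, f(7)=-18, f(8)=-16, f(9)=-14, f(10)=-12, f(11)=-10, f(12)=-8, f(13)=-6; answer -6

-6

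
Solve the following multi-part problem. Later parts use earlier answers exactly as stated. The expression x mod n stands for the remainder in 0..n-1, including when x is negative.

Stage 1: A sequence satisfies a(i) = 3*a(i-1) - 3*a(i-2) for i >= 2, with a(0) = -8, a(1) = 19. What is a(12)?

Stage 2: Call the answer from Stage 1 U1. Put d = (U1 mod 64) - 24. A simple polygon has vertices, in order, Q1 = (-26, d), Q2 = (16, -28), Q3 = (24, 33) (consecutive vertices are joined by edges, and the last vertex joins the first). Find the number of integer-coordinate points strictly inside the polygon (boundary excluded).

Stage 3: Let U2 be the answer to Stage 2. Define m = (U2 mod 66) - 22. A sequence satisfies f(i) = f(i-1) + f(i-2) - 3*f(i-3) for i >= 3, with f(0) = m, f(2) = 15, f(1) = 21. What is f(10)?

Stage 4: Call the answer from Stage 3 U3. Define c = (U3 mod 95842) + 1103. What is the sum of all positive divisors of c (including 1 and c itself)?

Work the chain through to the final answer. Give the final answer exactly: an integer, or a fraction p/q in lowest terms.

270144

Stage 1: a(2) = 3*(19) - 3*(-8) = 81; iterating: a(2)=81, a(3)=186, a(4)=315, a(5)=387, a(6)=216, a(7)=-513, a(8)=-2187, a(9)=-5022, a(10)=-8505, a(11)=-10449, a(12)=-5832; answer -5832
Stage 2: U1 = -5832; d = 32; cross terms: (-26*-28 - 16*32)=216, (16*33 - 24*-28)=1200, (24*32 - -26*33)=1626; twice the area = |3042| = 3042; area = 1521; boundary points = 6 + 1 + 1 = 8; strictly interior points = area - boundary/2 + 1 = 1518; answer 1518
Stage 3: U2 = 1518; m = -22; f(3) = 1*(15) + 1*(21) - 3*(-22) = 102; iterating: f(3)=102, f(4)=54, f(5)=111, f(6)=-141, f(7)=-192, f(8)=-666, f(9)=-435, f(10)=-525; answer -525
Stage 4: U3 = -525; c = 96420; 96420 = 2^2 * 3 * 5 * 1607; sigma = (1 + 2 + 4) * (1 + 3) * (1 + 5) * (1 + 1607) = 7 * 4 * 6 * 1608 = 270144; answer 270144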